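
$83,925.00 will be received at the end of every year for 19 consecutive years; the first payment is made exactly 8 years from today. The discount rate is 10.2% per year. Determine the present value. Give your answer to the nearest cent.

$351,036.48

Ordinary annuity of 19 payments, first payment at period 8.
Periodic rate r = 0.102 per year.
The ordinary-annuity PV formula values the stream one period before the first payment (period 7); discount that back 7 periods:
PV₀ = 83,925 × [1 − (1+r)^−19] / r × (1+r)^−7 = $351,036.48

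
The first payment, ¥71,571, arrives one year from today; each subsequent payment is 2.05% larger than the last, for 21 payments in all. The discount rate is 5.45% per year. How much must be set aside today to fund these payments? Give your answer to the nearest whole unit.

¥1,047,352

Periodic rate r = 0.0545 per year.
Growing ordinary annuity: PV = PMT₁ × [1 − ((1+g)/(1+r))^n] / (r − g) = 71,571 × [1 − ((1+0.0205)/(1+r))^21] / (r − 0.0205) = ¥1,047,352.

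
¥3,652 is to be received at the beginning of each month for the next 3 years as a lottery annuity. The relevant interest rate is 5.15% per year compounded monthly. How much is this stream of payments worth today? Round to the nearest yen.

This is an annuity due: 36 payments of ¥3,652 at the beginning of each month.
Periodic rate r = 0.0515/12 per month; n is counted in months.
PV = PMT × [(1 − (1+r)^−n)/r] × (1+r) = 3,652 × [1 − (1+r)^−36] / r × (1+r) = ¥122,100

¥122,100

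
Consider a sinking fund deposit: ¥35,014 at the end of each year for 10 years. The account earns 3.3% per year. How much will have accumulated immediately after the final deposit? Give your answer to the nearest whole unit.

¥406,986

This is an ordinary annuity: 10 deposits of ¥35,014 at the end of each year.
Periodic rate r = 0.033 per year.
FV = PMT × [((1+r)^n − 1)/r] = 35,014 × [(1+r)^10 − 1] / r = ¥406,986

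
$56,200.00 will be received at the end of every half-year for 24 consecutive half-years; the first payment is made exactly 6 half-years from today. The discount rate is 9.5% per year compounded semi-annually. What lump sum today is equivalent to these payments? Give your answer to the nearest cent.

$630,132.79

Ordinary annuity of 24 payments, first payment at period 6.
Periodic rate r = 0.095/2 per half-year; n is counted in half-years.
The ordinary-annuity PV formula values the stream one period before the first payment (period 5); discount that back 5 periods:
PV₀ = 56,200 × [1 − (1+r)^−24] / r × (1+r)^−5 = $630,132.79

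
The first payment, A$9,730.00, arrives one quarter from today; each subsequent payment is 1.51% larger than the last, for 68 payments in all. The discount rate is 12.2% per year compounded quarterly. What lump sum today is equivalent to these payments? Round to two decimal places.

A$404,868.97

Periodic rate r = 0.122/4 per quarter; n is counted in quarters.
Growing ordinary annuity: PV = PMT₁ × [1 − ((1+g)/(1+r))^n] / (r − g) = 9,730 × [1 − ((1+0.0151)/(1+r))^68] / (r − 0.0151) = A$404,868.97.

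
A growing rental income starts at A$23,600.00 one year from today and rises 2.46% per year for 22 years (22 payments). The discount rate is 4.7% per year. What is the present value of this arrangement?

Periodic rate r = 0.047 per year.
Growing ordinary annuity: PV = PMT₁ × [1 − ((1+g)/(1+r))^n] / (r − g) = 23,600 × [1 − ((1+0.0246)/(1+r))^22] / (r − 0.0246) = A$398,885.93.

A$398,885.93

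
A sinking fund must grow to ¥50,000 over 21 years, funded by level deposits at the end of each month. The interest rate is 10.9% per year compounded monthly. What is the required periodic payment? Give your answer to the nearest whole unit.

Level ordinary annuity; solve FV = PMT × [((1+r)^n − 1)/r] for PMT.
Periodic rate r = 0.109/12 per month; n is counted in months.
With n = 252: PMT = 50,000 / ([((1+r)^n − 1)/r]) = ¥52

¥52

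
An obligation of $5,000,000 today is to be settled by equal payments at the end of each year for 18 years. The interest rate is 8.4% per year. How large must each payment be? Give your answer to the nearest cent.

Level ordinary annuity; solve PV = PMT × [(1 − (1+r)^−n)/r] for PMT.
Periodic rate r = 0.084 per year.
With n = 18: PMT = 5,000,000 / ([(1 − (1+r)^−n)/r]) = $548,402.06

$548,402.06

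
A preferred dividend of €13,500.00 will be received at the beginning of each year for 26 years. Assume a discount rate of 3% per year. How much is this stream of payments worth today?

€248,577.49

This is an annuity due: 26 payments of €13,500.00 at the beginning of each year.
Periodic rate r = 0.03 per year.
PV = PMT × [(1 − (1+r)^−n)/r] × (1+r) = 13,500 × [1 − (1+r)^−26] / r × (1+r) = €248,577.49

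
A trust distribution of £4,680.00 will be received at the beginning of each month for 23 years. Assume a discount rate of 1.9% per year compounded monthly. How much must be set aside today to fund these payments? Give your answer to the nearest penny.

£1,047,429.75

This is an annuity due: 276 payments of £4,680.00 at the beginning of each month.
Periodic rate r = 0.019/12 per month; n is counted in months.
PV = PMT × [(1 − (1+r)^−n)/r] × (1+r) = 4,680 × [1 − (1+r)^−276] / r × (1+r) = £1,047,429.75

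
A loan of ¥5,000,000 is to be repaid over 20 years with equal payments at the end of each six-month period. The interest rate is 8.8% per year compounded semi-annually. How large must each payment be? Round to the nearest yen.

¥267,849

Level ordinary annuity; solve PV = PMT × [(1 − (1+r)^−n)/r] for PMT.
Periodic rate r = 0.088/2 per half-year; n is counted in half-years.
With n = 40: PMT = 5,000,000 / ([(1 − (1+r)^−n)/r]) = ¥267,849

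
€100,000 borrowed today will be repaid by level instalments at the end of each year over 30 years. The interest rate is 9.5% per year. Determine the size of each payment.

Level ordinary annuity; solve PV = PMT × [(1 − (1+r)^−n)/r] for PMT.
Periodic rate r = 0.095 per year.
With n = 30: PMT = 100,000 / ([(1 − (1+r)^−n)/r]) = €10,168.06

€10,168.06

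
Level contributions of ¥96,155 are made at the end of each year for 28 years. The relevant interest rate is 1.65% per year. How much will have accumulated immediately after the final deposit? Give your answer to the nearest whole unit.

This is an ordinary annuity: 28 deposits of ¥96,155 at the end of each year.
Periodic rate r = 0.0165 per year.
FV = PMT × [((1+r)^n − 1)/r] = 96,155 × [(1+r)^28 − 1] / r = ¥3,387,410

¥3,387,410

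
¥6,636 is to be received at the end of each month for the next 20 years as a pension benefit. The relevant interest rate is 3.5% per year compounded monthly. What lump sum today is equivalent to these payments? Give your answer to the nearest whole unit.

This is an ordinary annuity: 240 payments of ¥6,636 at the end of each month.
Periodic rate r = 0.035/12 per month; n is counted in months.
PV = PMT × [(1 − (1+r)^−n)/r] = 6,636 × [1 − (1+r)^−240] / r = ¥1,144,217

¥1,144,217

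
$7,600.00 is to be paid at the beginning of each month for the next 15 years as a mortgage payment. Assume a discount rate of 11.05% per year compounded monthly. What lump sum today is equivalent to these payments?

$672,959.86

This is an annuity due: 180 payments of $7,600.00 at the beginning of each month.
Periodic rate r = 0.1105/12 per month; n is counted in months.
PV = PMT × [(1 − (1+r)^−n)/r] × (1+r) = 7,600 × [1 − (1+r)^−180] / r × (1+r) = $672,959.86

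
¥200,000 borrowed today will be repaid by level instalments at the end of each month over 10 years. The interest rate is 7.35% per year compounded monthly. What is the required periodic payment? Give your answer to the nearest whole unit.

Level ordinary annuity; solve PV = PMT × [(1 − (1+r)^−n)/r] for PMT.
Periodic rate r = 0.0735/12 per month; n is counted in months.
With n = 120: PMT = 200,000 / ([(1 − (1+r)^−n)/r]) = ¥2,358

¥2,358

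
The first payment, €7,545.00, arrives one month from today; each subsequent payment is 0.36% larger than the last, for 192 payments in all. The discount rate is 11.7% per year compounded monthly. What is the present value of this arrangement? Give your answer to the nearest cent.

Periodic rate r = 0.117/12 per month; n is counted in months.
Growing ordinary annuity: PV = PMT₁ × [1 − ((1+g)/(1+r))^n] / (r − g) = 7,545 × [1 − ((1+0.0036)/(1+r))^192] / (r − 0.0036) = €847,192.77.

€847,192.77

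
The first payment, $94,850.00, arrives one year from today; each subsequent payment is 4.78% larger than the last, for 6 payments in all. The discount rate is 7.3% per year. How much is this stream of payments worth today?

$500,199.44

Periodic rate r = 0.073 per year.
Growing ordinary annuity: PV = PMT₁ × [1 − ((1+g)/(1+r))^n] / (r − g) = 94,850 × [1 − ((1+0.0478)/(1+r))^6] / (r − 0.0478) = $500,199.44.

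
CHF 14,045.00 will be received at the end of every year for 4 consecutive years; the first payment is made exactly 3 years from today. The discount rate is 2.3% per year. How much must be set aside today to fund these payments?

Ordinary annuity of 4 payments, first payment at period 3.
Periodic rate r = 0.023 per year.
The ordinary-annuity PV formula values the stream one period before the first payment (period 2); discount that back 2 periods:
PV₀ = 14,045 × [1 − (1+r)^−4] / r × (1+r)^−2 = CHF 50,731.97

CHF 50,731.97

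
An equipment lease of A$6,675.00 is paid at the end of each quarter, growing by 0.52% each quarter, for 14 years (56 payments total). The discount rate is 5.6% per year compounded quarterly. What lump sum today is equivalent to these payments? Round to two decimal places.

A$292,955.94

Periodic rate r = 0.056/4 per quarter; n is counted in quarters.
Growing ordinary annuity: PV = PMT₁ × [1 − ((1+g)/(1+r))^n] / (r − g) = 6,675 × [1 − ((1+0.0052)/(1+r))^56] / (r − 0.0052) = A$292,955.94.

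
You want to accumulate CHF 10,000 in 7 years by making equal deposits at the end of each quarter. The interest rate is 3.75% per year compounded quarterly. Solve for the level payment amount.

CHF 313.98

Level ordinary annuity; solve FV = PMT × [((1+r)^n − 1)/r] for PMT.
Periodic rate r = 0.0375/4 per quarter; n is counted in quarters.
With n = 28: PMT = 10,000 / ([((1+r)^n − 1)/r]) = CHF 313.98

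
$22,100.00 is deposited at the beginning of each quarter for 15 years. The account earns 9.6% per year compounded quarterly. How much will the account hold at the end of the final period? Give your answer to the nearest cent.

This is an annuity due: 60 deposits of $22,100.00 at the beginning of each quarter.
Periodic rate r = 0.096/4 per quarter; n is counted in quarters.
FV = PMT × [((1+r)^n − 1)/r] × (1+r) = 22,100 × [(1+r)^60 − 1] / r × (1+r) = $2,969,783.21

$2,969,783.21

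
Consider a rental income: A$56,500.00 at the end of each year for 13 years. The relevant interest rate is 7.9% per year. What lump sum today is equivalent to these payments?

This is an ordinary annuity: 13 payments of A$56,500.00 at the end of each year.
Periodic rate r = 0.079 per year.
PV = PMT × [(1 − (1+r)^−n)/r] = 56,500 × [1 − (1+r)^−13] / r = A$449,030.00

A$449,030.00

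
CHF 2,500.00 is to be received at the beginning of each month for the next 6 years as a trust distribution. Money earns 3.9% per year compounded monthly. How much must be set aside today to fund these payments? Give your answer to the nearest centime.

This is an annuity due: 72 payments of CHF 2,500.00 at the beginning of each month.
Periodic rate r = 0.039/12 per month; n is counted in months.
PV = PMT × [(1 − (1+r)^−n)/r] × (1+r) = 2,500 × [1 − (1+r)^−72] / r × (1+r) = CHF 160,780.74

CHF 160,780.74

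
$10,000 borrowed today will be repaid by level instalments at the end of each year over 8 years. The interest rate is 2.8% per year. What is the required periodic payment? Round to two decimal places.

Level ordinary annuity; solve PV = PMT × [(1 − (1+r)^−n)/r] for PMT.
Periodic rate r = 0.028 per year.
With n = 8: PMT = 10,000 / ([(1 − (1+r)^−n)/r]) = $1,412.57

$1,412.57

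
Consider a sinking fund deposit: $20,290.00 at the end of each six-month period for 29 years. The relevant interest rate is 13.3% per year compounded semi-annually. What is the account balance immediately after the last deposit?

This is an ordinary annuity: 58 deposits of $20,290.00 at the end of each six-month period.
Periodic rate r = 0.133/2 per half-year; n is counted in half-years.
FV = PMT × [((1+r)^n − 1)/r] = 20,290 × [(1+r)^58 − 1] / r = $12,464,868.75

$12,464,868.75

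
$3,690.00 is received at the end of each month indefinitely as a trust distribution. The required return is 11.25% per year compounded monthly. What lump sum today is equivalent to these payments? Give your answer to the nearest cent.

Periodic rate r = 0.1125/12 per month.
Level perpetuity: PV = PMT / r = 3,690 / (0.1125/12) = $393,600.00.

$393,600.00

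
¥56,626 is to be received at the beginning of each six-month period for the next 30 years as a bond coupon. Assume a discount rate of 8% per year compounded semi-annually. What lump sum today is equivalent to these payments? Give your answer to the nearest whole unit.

¥1,332,321

This is an annuity due: 60 payments of ¥56,626 at the beginning of each six-month period.
Periodic rate r = 0.08/2 per half-year; n is counted in half-years.
PV = PMT × [(1 − (1+r)^−n)/r] × (1+r) = 56,626 × [1 − (1+r)^−60] / r × (1+r) = ¥1,332,321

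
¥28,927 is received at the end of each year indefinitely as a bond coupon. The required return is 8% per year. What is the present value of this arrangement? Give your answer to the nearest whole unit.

Periodic rate r = 0.08 per year.
Level perpetuity: PV = PMT / r = 28,927 / (0.08) = ¥361,588.

¥361,588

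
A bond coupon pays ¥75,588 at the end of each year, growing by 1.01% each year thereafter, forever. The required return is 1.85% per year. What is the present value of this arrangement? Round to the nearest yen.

Periodic rate r = 0.0185 per year.
Growing perpetuity (Gordon): PV = PMT₁ / (r − g) = 75,588 / (r − 0.0101) = ¥8,998,571.

¥8,998,571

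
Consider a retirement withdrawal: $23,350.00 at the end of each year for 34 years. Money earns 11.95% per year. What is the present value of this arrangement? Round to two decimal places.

This is an ordinary annuity: 34 payments of $23,350.00 at the end of each year.
Periodic rate r = 0.1195 per year.
PV = PMT × [(1 − (1+r)^−n)/r] = 23,350 × [1 − (1+r)^−34] / r = $191,189.26

$191,189.26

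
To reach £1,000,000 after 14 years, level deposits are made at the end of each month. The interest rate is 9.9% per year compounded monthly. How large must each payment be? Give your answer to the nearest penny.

Level ordinary annuity; solve FV = PMT × [((1+r)^n − 1)/r] for PMT.
Periodic rate r = 0.099/12 per month; n is counted in months.
With n = 168: PMT = 1,000,000 / ([((1+r)^n − 1)/r]) = £2,772.04

£2,772.04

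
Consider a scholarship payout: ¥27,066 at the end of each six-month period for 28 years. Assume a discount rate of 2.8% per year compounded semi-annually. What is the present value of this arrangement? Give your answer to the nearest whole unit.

¥1,045,781

This is an ordinary annuity: 56 payments of ¥27,066 at the end of each six-month period.
Periodic rate r = 0.028/2 per half-year; n is counted in half-years.
PV = PMT × [(1 − (1+r)^−n)/r] = 27,066 × [1 − (1+r)^−56] / r = ¥1,045,781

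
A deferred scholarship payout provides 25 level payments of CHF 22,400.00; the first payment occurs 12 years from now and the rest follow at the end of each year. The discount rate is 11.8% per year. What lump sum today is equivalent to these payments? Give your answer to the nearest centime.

Ordinary annuity of 25 payments, first payment at period 12.
Periodic rate r = 0.118 per year.
The ordinary-annuity PV formula values the stream one period before the first payment (period 11); discount that back 11 periods:
PV₀ = 22,400 × [1 − (1+r)^−25] / r × (1+r)^−11 = CHF 52,231.83

CHF 52,231.83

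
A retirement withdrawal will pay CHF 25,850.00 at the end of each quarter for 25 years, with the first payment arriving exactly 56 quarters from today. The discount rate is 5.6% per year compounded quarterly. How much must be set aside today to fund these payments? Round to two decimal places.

CHF 645,480.63

Ordinary annuity of 100 payments, first payment at period 56.
Periodic rate r = 0.056/4 per quarter; n is counted in quarters.
The ordinary-annuity PV formula values the stream one period before the first payment (period 55); discount that back 55 periods:
PV₀ = 25,850 × [1 − (1+r)^−100] / r × (1+r)^−55 = CHF 645,480.63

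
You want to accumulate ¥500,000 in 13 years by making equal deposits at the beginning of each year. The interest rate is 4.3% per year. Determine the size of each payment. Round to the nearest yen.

¥28,292

Level annuity due; solve FV = PMT × [((1+r)^n − 1)/r] × (1+r) for PMT.
Periodic rate r = 0.043 per year.
With n = 13: PMT = 500,000 / ([((1+r)^n − 1)/r] × (1+r)) = ¥28,292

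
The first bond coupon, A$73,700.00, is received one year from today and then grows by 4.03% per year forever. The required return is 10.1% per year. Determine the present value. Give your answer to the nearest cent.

A$1,214,168.04

Periodic rate r = 0.101 per year.
Growing perpetuity (Gordon): PV = PMT₁ / (r − g) = 73,700 / (r − 0.0403) = A$1,214,168.04.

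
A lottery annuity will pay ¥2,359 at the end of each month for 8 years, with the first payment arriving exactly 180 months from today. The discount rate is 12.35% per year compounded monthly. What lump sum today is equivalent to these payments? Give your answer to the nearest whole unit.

Ordinary annuity of 96 payments, first payment at period 180.
Periodic rate r = 0.1235/12 per month; n is counted in months.
The ordinary-annuity PV formula values the stream one period before the first payment (period 179); discount that back 179 periods:
PV₀ = 2,359 × [1 − (1+r)^−96] / r × (1+r)^−179 = ¥22,946

¥22,946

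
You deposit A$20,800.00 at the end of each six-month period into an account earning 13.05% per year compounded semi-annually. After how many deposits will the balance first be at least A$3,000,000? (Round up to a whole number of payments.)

38 payments

Periodic rate r = 0.1305/2 per half-year; n is counted in half-years.
Ordinary annuity FV: 3,000,000 = 20,800 × [((1+r)^n − 1)/r].
(1+r)^n = 1 + 3,000,000 × r / 20,800, so n = ln(1 + 3,000,000·r/20,800) / ln(1+r) = 37.07.
Round up to a whole number of payments: n = 38.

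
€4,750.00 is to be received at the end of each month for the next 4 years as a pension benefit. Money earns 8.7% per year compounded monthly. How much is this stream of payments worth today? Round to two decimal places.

€191,974.76

This is an ordinary annuity: 48 payments of €4,750.00 at the end of each month.
Periodic rate r = 0.087/12 per month; n is counted in months.
PV = PMT × [(1 − (1+r)^−n)/r] = 4,750 × [1 − (1+r)^−48] / r = €191,974.76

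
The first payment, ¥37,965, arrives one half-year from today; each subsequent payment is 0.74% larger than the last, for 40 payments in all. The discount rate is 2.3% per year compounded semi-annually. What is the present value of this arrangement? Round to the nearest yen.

¥1,388,538

Periodic rate r = 0.023/2 per half-year; n is counted in half-years.
Growing ordinary annuity: PV = PMT₁ × [1 − ((1+g)/(1+r))^n] / (r − g) = 37,965 × [1 − ((1+0.0074)/(1+r))^40] / (r − 0.0074) = ¥1,388,538.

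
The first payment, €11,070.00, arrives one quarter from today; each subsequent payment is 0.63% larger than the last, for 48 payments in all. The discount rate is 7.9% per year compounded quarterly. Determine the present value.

Periodic rate r = 0.079/4 per quarter; n is counted in quarters.
Growing ordinary annuity: PV = PMT₁ × [1 − ((1+g)/(1+r))^n] / (r − g) = 11,070 × [1 − ((1+0.0063)/(1+r))^48] / (r − 0.0063) = €387,891.55.

€387,891.55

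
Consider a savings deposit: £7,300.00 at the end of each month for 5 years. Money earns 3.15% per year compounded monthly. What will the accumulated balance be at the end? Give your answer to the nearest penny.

This is an ordinary annuity: 60 deposits of £7,300.00 at the end of each month.
Periodic rate r = 0.0315/12 per month; n is counted in months.
FV = PMT × [((1+r)^n − 1)/r] = 7,300 × [(1+r)^60 − 1] / r = £473,705.27

£473,705.27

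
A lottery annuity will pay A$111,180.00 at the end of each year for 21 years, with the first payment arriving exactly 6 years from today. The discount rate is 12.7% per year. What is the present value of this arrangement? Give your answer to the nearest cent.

A$442,405.65

Ordinary annuity of 21 payments, first payment at period 6.
Periodic rate r = 0.127 per year.
The ordinary-annuity PV formula values the stream one period before the first payment (period 5); discount that back 5 periods:
PV₀ = 111,180 × [1 − (1+r)^−21] / r × (1+r)^−5 = A$442,405.65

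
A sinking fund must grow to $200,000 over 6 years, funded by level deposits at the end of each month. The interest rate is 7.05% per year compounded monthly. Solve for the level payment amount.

$2,239.61

Level ordinary annuity; solve FV = PMT × [((1+r)^n − 1)/r] for PMT.
Periodic rate r = 0.0705/12 per month; n is counted in months.
With n = 72: PMT = 200,000 / ([((1+r)^n − 1)/r]) = $2,239.61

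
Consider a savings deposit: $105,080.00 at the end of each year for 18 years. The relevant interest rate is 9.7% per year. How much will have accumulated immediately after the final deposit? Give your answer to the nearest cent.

$4,650,832.24

This is an ordinary annuity: 18 deposits of $105,080.00 at the end of each year.
Periodic rate r = 0.097 per year.
FV = PMT × [((1+r)^n − 1)/r] = 105,080 × [(1+r)^18 − 1] / r = $4,650,832.24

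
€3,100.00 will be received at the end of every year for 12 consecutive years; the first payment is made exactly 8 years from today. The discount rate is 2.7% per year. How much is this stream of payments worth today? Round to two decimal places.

€26,072.16

Ordinary annuity of 12 payments, first payment at period 8.
Periodic rate r = 0.027 per year.
The ordinary-annuity PV formula values the stream one period before the first payment (period 7); discount that back 7 periods:
PV₀ = 3,100 × [1 − (1+r)^−12] / r × (1+r)^−7 = €26,072.16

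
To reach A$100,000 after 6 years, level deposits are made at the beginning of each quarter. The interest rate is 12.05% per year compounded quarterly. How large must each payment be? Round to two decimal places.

Level annuity due; solve FV = PMT × [((1+r)^n − 1)/r] × (1+r) for PMT.
Periodic rate r = 0.1205/4 per quarter; n is counted in quarters.
With n = 24: PMT = 100,000 / ([((1+r)^n − 1)/r] × (1+r)) = A$2,815.38

A$2,815.38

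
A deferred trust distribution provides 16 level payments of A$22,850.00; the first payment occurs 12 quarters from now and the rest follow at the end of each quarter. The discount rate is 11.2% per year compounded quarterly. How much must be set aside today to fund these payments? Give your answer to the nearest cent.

Ordinary annuity of 16 payments, first payment at period 12.
Periodic rate r = 0.112/4 per quarter; n is counted in quarters.
The ordinary-annuity PV formula values the stream one period before the first payment (period 11); discount that back 11 periods:
PV₀ = 22,850 × [1 − (1+r)^−16] / r × (1+r)^−11 = A$215,106.55

A$215,106.55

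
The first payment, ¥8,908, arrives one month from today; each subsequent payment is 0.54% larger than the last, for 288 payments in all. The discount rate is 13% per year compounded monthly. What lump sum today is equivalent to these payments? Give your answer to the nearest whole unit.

¥1,292,293

Periodic rate r = 0.13/12 per month; n is counted in months.
Growing ordinary annuity: PV = PMT₁ × [1 − ((1+g)/(1+r))^n] / (r − g) = 8,908 × [1 − ((1+0.0054)/(1+r))^288] / (r − 0.0054) = ¥1,292,293.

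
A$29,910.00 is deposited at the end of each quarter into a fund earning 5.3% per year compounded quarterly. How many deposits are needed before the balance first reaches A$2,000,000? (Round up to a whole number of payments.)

49 payments

Periodic rate r = 0.053/4 per quarter; n is counted in quarters.
Ordinary annuity FV: 2,000,000 = 29,910 × [((1+r)^n − 1)/r].
(1+r)^n = 1 + 2,000,000 × r / 29,910, so n = ln(1 + 2,000,000·r/29,910) / ln(1+r) = 48.20.
Round up to a whole number of payments: n = 49.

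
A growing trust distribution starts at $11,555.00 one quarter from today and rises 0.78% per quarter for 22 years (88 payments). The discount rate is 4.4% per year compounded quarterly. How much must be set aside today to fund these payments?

Periodic rate r = 0.044/4 per quarter; n is counted in quarters.
Growing ordinary annuity: PV = PMT₁ × [1 − ((1+g)/(1+r))^n] / (r − g) = 11,555 × [1 − ((1+0.0078)/(1+r))^88] / (r − 0.0078) = $879,058.67.

$879,058.67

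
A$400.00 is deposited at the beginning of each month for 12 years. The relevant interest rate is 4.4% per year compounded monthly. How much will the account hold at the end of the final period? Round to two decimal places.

This is an annuity due: 144 deposits of A$400.00 at the beginning of each month.
Periodic rate r = 0.044/12 per month; n is counted in months.
FV = PMT × [((1+r)^n − 1)/r] × (1+r) = 400 × [(1+r)^144 − 1] / r × (1+r) = A$75,975.89

A$75,975.89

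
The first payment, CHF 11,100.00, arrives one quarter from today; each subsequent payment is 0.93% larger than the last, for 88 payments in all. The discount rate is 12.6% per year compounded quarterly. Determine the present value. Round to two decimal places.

CHF 426,301.00

Periodic rate r = 0.126/4 per quarter; n is counted in quarters.
Growing ordinary annuity: PV = PMT₁ × [1 − ((1+g)/(1+r))^n] / (r − g) = 11,100 × [1 − ((1+0.0093)/(1+r))^88] / (r − 0.0093) = CHF 426,301.00.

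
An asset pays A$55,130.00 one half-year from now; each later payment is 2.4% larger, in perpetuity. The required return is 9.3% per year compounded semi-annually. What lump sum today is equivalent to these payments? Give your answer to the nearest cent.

Periodic rate r = 0.093/2 per half-year.
Growing perpetuity (Gordon): PV = PMT₁ / (r − g) = 55,130 / (r − 0.024) = A$2,450,222.22.

A$2,450,222.22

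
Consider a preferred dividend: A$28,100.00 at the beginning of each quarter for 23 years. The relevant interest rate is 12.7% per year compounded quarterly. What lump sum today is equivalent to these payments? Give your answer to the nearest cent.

This is an annuity due: 92 payments of A$28,100.00 at the beginning of each quarter.
Periodic rate r = 0.127/4 per quarter; n is counted in quarters.
PV = PMT × [(1 − (1+r)^−n)/r] × (1+r) = 28,100 × [1 − (1+r)^−92] / r × (1+r) = A$861,653.85

A$861,653.85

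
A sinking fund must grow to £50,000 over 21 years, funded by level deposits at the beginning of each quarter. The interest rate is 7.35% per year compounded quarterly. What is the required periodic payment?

£249.51

Level annuity due; solve FV = PMT × [((1+r)^n − 1)/r] × (1+r) for PMT.
Periodic rate r = 0.0735/4 per quarter; n is counted in quarters.
With n = 84: PMT = 50,000 / ([((1+r)^n − 1)/r] × (1+r)) = £249.51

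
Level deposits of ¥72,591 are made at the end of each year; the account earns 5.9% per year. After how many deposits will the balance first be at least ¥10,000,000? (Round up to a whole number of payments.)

39 payments

Periodic rate r = 0.059 per year.
Ordinary annuity FV: 10,000,000 = 72,591 × [((1+r)^n − 1)/r].
(1+r)^n = 1 + 10,000,000 × r / 72,591, so n = ln(1 + 10,000,000·r/72,591) / ln(1+r) = 38.58.
Round up to a whole number of payments: n = 39.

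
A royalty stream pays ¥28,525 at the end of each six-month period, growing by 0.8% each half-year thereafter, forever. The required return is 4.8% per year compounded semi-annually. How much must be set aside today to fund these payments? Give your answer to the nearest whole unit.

¥1,782,812

Periodic rate r = 0.048/2 per half-year.
Growing perpetuity (Gordon): PV = PMT₁ / (r − g) = 28,525 / (r − 0.008) = ¥1,782,812.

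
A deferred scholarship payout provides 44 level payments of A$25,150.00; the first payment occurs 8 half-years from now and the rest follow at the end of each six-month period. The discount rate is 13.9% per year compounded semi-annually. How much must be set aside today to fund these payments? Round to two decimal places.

Ordinary annuity of 44 payments, first payment at period 8.
Periodic rate r = 0.139/2 per half-year; n is counted in half-years.
The ordinary-annuity PV formula values the stream one period before the first payment (period 7); discount that back 7 periods:
PV₀ = 25,150 × [1 − (1+r)^−44] / r × (1+r)^−7 = A$214,335.30

A$214,335.30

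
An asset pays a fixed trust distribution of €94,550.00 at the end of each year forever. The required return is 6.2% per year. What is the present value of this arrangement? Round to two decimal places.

Periodic rate r = 0.062 per year.
Level perpetuity: PV = PMT / r = 94,550 / (0.062) = €1,525,000.00.

€1,525,000.00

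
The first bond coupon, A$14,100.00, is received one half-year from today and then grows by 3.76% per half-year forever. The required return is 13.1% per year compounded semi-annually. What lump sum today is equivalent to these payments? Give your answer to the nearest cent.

Periodic rate r = 0.131/2 per half-year.
Growing perpetuity (Gordon): PV = PMT₁ / (r − g) = 14,100 / (r − 0.0376) = A$505,376.34.

A$505,376.34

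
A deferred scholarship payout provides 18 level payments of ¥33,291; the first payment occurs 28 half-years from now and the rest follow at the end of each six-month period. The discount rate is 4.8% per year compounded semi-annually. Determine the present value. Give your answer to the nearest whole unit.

Ordinary annuity of 18 payments, first payment at period 28.
Periodic rate r = 0.048/2 per half-year; n is counted in half-years.
The ordinary-annuity PV formula values the stream one period before the first payment (period 27); discount that back 27 periods:
PV₀ = 33,291 × [1 − (1+r)^−18] / r × (1+r)^−27 = ¥254,058

¥254,058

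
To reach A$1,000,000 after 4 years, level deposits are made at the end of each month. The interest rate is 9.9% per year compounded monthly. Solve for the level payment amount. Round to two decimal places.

Level ordinary annuity; solve FV = PMT × [((1+r)^n − 1)/r] for PMT.
Periodic rate r = 0.099/12 per month; n is counted in months.
With n = 48: PMT = 1,000,000 / ([((1+r)^n − 1)/r]) = A$17,064.59

A$17,064.59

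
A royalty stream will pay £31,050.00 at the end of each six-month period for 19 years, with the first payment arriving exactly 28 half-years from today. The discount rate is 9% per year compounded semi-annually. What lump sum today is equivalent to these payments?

£170,764.95

Ordinary annuity of 38 payments, first payment at period 28.
Periodic rate r = 0.09/2 per half-year; n is counted in half-years.
The ordinary-annuity PV formula values the stream one period before the first payment (period 27); discount that back 27 periods:
PV₀ = 31,050 × [1 − (1+r)^−38] / r × (1+r)^−27 = £170,764.95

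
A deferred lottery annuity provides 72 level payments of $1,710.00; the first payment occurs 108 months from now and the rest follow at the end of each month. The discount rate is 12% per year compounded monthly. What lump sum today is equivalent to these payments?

$30,161.86

Ordinary annuity of 72 payments, first payment at period 108.
Periodic rate r = 0.12/12 per month; n is counted in months.
The ordinary-annuity PV formula values the stream one period before the first payment (period 107); discount that back 107 periods:
PV₀ = 1,710 × [1 − (1+r)^−72] / r × (1+r)^−107 = $30,161.86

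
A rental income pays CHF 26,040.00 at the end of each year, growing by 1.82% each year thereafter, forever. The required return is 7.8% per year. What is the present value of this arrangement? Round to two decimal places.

Periodic rate r = 0.078 per year.
Growing perpetuity (Gordon): PV = PMT₁ / (r − g) = 26,040 / (r − 0.0182) = CHF 435,451.51.

CHF 435,451.51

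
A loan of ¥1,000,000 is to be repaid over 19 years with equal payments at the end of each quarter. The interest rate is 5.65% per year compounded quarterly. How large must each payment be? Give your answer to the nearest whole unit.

Level ordinary annuity; solve PV = PMT × [(1 − (1+r)^−n)/r] for PMT.
Periodic rate r = 0.0565/4 per quarter; n is counted in quarters.
With n = 76: PMT = 1,000,000 / ([(1 − (1+r)^−n)/r]) = ¥21,545

¥21,545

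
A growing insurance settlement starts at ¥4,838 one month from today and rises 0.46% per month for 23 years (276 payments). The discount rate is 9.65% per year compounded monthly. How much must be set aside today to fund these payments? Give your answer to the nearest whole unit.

¥858,759

Periodic rate r = 0.0965/12 per month; n is counted in months.
Growing ordinary annuity: PV = PMT₁ × [1 − ((1+g)/(1+r))^n] / (r − g) = 4,838 × [1 − ((1+0.0046)/(1+r))^276] / (r − 0.0046) = ¥858,759.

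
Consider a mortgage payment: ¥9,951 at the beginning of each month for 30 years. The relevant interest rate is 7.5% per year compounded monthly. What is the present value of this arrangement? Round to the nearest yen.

¥1,432,063

This is an annuity due: 360 payments of ¥9,951 at the beginning of each month.
Periodic rate r = 0.075/12 per month; n is counted in months.
PV = PMT × [(1 − (1+r)^−n)/r] × (1+r) = 9,951 × [1 − (1+r)^−360] / r × (1+r) = ¥1,432,063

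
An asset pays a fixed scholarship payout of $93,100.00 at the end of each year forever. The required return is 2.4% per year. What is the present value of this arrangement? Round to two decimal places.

$3,879,166.67

Periodic rate r = 0.024 per year.
Level perpetuity: PV = PMT / r = 93,100 / (0.024) = $3,879,166.67.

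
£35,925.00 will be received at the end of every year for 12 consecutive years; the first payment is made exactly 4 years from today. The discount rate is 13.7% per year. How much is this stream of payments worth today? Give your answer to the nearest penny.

£140,181.87

Ordinary annuity of 12 payments, first payment at period 4.
Periodic rate r = 0.137 per year.
The ordinary-annuity PV formula values the stream one period before the first payment (period 3); discount that back 3 periods:
PV₀ = 35,925 × [1 − (1+r)^−12] / r × (1+r)^−3 = £140,181.87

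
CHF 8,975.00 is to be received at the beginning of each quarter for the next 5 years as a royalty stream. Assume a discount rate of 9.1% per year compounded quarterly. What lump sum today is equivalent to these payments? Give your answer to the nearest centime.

CHF 146,184.64

This is an annuity due: 20 payments of CHF 8,975.00 at the beginning of each quarter.
Periodic rate r = 0.091/4 per quarter; n is counted in quarters.
PV = PMT × [(1 − (1+r)^−n)/r] × (1+r) = 8,975 × [1 − (1+r)^−20] / r × (1+r) = CHF 146,184.64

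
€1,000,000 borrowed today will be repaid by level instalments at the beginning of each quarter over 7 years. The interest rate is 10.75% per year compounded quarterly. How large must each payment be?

€49,935.51

Level annuity due; solve PV = PMT × [(1 − (1+r)^−n)/r] × (1+r) for PMT.
Periodic rate r = 0.1075/4 per quarter; n is counted in quarters.
With n = 28: PMT = 1,000,000 / ([(1 − (1+r)^−n)/r] × (1+r)) = €49,935.51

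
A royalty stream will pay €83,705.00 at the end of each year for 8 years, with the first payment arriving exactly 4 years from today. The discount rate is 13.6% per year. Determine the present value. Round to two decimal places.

Ordinary annuity of 8 payments, first payment at period 4.
Periodic rate r = 0.136 per year.
The ordinary-annuity PV formula values the stream one period before the first payment (period 3); discount that back 3 periods:
PV₀ = 83,705 × [1 − (1+r)^−8] / r × (1+r)^−3 = €268,460.05

€268,460.05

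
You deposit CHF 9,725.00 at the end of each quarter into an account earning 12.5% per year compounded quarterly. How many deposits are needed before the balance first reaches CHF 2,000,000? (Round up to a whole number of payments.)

66 payments

Periodic rate r = 0.125/4 per quarter; n is counted in quarters.
Ordinary annuity FV: 2,000,000 = 9,725 × [((1+r)^n − 1)/r].
(1+r)^n = 1 + 2,000,000 × r / 9,725, so n = ln(1 + 2,000,000·r/9,725) / ln(1+r) = 65.16.
Round up to a whole number of payments: n = 66.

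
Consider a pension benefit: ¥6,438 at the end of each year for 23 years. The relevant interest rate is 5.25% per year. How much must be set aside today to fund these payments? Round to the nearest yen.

¥84,829

This is an ordinary annuity: 23 payments of ¥6,438 at the end of each year.
Periodic rate r = 0.0525 per year.
PV = PMT × [(1 − (1+r)^−n)/r] = 6,438 × [1 − (1+r)^−23] / r = ¥84,829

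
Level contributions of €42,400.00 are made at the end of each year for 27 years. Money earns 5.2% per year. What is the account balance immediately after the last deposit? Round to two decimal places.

This is an ordinary annuity: 27 deposits of €42,400.00 at the end of each year.
Periodic rate r = 0.052 per year.
FV = PMT × [((1+r)^n − 1)/r] = 42,400 × [(1+r)^27 − 1] / r = €2,389,316.18

€2,389,316.18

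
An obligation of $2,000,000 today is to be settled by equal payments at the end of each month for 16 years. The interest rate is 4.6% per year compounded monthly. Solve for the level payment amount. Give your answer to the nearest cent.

$14,735.11

Level ordinary annuity; solve PV = PMT × [(1 − (1+r)^−n)/r] for PMT.
Periodic rate r = 0.046/12 per month; n is counted in months.
With n = 192: PMT = 2,000,000 / ([(1 − (1+r)^−n)/r]) = $14,735.11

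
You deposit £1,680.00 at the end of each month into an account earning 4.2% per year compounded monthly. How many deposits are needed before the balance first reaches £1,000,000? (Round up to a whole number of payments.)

323 payments

Periodic rate r = 0.042/12 per month; n is counted in months.
Ordinary annuity FV: 1,000,000 = 1,680 × [((1+r)^n − 1)/r].
(1+r)^n = 1 + 1,000,000 × r / 1,680, so n = ln(1 + 1,000,000·r/1,680) / ln(1+r) = 322.28.
Round up to a whole number of payments: n = 323.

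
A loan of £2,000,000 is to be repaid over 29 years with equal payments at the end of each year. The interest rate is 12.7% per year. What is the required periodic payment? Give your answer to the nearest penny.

Level ordinary annuity; solve PV = PMT × [(1 − (1+r)^−n)/r] for PMT.
Periodic rate r = 0.127 per year.
With n = 29: PMT = 2,000,000 / ([(1 − (1+r)^−n)/r]) = £262,181.02

£262,181.02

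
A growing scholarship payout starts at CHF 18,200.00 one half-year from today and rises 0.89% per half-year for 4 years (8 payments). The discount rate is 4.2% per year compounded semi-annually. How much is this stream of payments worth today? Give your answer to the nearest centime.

CHF 136,828.32

Periodic rate r = 0.042/2 per half-year; n is counted in half-years.
Growing ordinary annuity: PV = PMT₁ × [1 − ((1+g)/(1+r))^n] / (r − g) = 18,200 × [1 − ((1+0.0089)/(1+r))^8] / (r − 0.0089) = CHF 136,828.32.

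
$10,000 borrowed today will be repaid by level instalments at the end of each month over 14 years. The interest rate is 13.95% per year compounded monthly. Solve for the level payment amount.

Level ordinary annuity; solve PV = PMT × [(1 − (1+r)^−n)/r] for PMT.
Periodic rate r = 0.1395/12 per month; n is counted in months.
With n = 168: PMT = 10,000 / ([(1 − (1+r)^−n)/r]) = $135.72

$135.72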